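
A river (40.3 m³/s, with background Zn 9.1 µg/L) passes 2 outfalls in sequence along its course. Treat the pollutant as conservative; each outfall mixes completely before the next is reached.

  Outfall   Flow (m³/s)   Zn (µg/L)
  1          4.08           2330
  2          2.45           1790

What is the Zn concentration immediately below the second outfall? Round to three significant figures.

304 µg/L

After outfall 1: Q = 40.30 + 4.080 = 44.38 m³/s; C = (40.30·9.100 + 4.080·2330)/44.38 = 222.5 µg/L.
After outfall 2: Q = 44.38 + 2.450 = 46.83 m³/s; C = (44.38·222.5 + 2.450·1790)/46.83 = 304.5 µg/L.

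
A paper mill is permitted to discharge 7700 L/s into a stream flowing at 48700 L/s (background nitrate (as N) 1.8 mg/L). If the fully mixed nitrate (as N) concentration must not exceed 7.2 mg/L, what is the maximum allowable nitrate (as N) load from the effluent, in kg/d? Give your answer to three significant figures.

Mass balance at the limit: 48700·1.800 + 7700·Cₑ = 56400·7.2 → Cₑ = 41.35 mg/L.
7700 L/s = 7.700 m³/s. Load = 7.700 m³/s × 41.35 g/m³ × 86 400 s/d = 27510 kg/d.

27500 kg/d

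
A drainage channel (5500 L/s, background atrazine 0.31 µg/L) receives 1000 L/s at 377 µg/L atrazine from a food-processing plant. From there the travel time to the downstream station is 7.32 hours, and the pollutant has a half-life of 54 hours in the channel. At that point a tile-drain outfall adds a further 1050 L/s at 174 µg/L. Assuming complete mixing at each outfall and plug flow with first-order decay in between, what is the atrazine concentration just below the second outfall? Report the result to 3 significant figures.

Mixed concentration C = ΣQC/ΣQ = (5500·0.3100 + 1000·377.0) / 6500 = 378700/6500 = 58.26 µg/L; combined flow 6500 L/s.
Half-life 54 h → k = ln 2 / 54 = 0.01284 h⁻¹ = 0.3081 d⁻¹.
After decay, C = 58.26 × e^(−kt) = 58.26 × 0.9103 = 53.04 µg/L.
At the second outfall, C = (6500·53.04 + 1050·174.0) / (6500 + 1050) = 69.86 µg/L.

69.9 µg/L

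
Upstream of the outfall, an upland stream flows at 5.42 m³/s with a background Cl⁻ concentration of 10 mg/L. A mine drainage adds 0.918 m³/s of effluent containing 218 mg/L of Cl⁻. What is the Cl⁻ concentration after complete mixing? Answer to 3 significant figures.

40.1 mg/L

Flow-weighted average: C = (5.420·10.00 + 0.9180·218.0) / 6.338 = 254.3/6.338 = 40.13 mg/L.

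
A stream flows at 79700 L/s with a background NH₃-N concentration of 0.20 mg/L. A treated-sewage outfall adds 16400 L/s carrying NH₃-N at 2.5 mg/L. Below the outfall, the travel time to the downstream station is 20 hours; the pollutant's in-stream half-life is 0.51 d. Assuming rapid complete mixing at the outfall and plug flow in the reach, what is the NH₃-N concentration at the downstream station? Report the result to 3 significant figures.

0.191 mg/L

Mixed concentration C = ΣQC/ΣQ = (79700·0.2000 + 16400·2.500) / 96100 = 56940/96100 = 0.5925 mg/L.
Half-life 0.51 d → k = ln 2 / 0.51 = 1.359 d⁻¹.
Applying C = C₀e^(−kt): 0.5925 × 0.3222 = 0.1909 mg/L.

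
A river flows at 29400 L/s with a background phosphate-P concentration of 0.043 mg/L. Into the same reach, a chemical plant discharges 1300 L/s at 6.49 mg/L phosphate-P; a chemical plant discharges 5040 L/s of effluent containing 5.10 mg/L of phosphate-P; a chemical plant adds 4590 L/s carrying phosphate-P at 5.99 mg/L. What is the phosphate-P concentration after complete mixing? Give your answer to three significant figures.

1.56 mg/L

Mass balance: C = (29400·0.04300 + 1300·6.490 + 5040·5.100 + 4590·5.990) / 40330 = 62900/40330 = 1.560 mg/L.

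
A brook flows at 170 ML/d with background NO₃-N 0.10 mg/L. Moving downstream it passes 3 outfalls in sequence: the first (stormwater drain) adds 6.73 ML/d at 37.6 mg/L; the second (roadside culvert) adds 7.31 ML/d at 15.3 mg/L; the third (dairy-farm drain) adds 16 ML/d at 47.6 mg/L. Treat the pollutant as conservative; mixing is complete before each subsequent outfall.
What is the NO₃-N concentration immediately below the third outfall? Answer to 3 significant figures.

Outfall 1: combined Q = 176.7 ML/d; C = (170.0·0.1000 + 6.730·37.60)/176.7 = 1.528 mg/L.
Outfall 2: combined Q = 184.0 ML/d; C = (176.7·1.528 + 7.310·15.30)/184.0 = 2.075 mg/L.
Outfall 3: combined Q = 200.0 ML/d; C = (184.0·2.075 + 16.00·47.60)/200.0 = 5.716 mg/L.

5.72 mg/L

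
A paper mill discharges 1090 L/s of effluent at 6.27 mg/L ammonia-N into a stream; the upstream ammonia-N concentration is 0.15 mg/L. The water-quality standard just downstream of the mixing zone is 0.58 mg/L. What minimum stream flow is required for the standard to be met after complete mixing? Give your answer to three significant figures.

Set C_mix = 0.58: (Q·0.1500 + 1090·6.270) / (Q + 1090) = 0.58
→ Q = 1090·(6.270 − 0.58)/(0.58 − 0.1500) = 14420 L/s.

14400 L/s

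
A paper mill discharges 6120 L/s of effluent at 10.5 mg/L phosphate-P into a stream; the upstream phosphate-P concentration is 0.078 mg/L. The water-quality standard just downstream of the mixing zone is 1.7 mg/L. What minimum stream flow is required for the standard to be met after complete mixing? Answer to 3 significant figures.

Set C_mix = 1.7: (Q·0.07800 + 6120·10.50) / (Q + 6120) = 1.7
→ Q = 6120·(10.50 − 1.7)/(1.7 − 0.07800) = 33200 L/s.

33200 L/s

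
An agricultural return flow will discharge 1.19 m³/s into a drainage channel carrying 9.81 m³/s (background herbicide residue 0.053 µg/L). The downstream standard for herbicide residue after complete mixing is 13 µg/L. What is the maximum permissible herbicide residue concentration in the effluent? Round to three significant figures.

At the limit, (Qr·Cr + Qe·Cₑ)/(Qr + Qe) = 13:
Cₑ = (11.00·13 − 9.810·0.05300) / 1.190 = 119.7 µg/L.

120 µg/L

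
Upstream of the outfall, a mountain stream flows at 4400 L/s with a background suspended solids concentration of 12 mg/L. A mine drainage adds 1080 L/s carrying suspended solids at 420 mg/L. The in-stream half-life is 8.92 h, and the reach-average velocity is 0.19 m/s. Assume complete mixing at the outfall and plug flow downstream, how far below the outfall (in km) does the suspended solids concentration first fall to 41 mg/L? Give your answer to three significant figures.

Conservation of mass: C = (4400·12.00 + 1080·420.0) / 5480 = 506400/5480 = 92.41 mg/L.
Half-life 8.92 h → k = ln 2 / 8.92 = 0.07771 h⁻¹ = 1.865 d⁻¹.
Set 92.41·exp(−k·t) = 41 → t = ln(92.41/41)/k = 37650 s = 10.46 h.
Distance = v·t = 0.19·37650 = 7153 m = 7.153 km.

7.15 km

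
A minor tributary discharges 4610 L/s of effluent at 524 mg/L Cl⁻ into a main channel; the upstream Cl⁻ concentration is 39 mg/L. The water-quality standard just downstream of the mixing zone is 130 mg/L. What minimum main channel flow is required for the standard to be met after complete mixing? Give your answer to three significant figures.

Set C_mix = 130: (Q·39.00 + 4610·524.0) / (Q + 4610) = 130
→ Q = 4610·(524.0 − 130)/(130 − 39.00) = 19960 L/s.

20000 L/s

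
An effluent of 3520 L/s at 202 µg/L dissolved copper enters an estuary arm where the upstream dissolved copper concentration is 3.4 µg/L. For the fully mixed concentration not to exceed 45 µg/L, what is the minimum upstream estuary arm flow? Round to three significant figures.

Set C_mix = 45: (Q·3.400 + 3520·202.0) / (Q + 3520) = 45
→ Q = 3520·(202.0 − 45)/(45 − 3.400) = 13280 L/s.

13300 L/s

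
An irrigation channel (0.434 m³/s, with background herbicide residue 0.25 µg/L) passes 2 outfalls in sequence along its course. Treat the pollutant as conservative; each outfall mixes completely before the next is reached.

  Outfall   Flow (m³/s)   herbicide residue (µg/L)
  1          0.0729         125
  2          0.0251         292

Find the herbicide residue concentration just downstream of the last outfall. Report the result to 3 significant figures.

31.1 µg/L

After outfall 1: Q = 0.4340 + 0.07290 = 0.5069 m³/s; C = (0.4340·0.2500 + 0.07290·125.0)/0.5069 = 18.19 µg/L.
After outfall 2: Q = 0.5069 + 0.02510 = 0.5320 m³/s; C = (0.5069·18.19 + 0.02510·292.0)/0.5320 = 31.11 µg/L.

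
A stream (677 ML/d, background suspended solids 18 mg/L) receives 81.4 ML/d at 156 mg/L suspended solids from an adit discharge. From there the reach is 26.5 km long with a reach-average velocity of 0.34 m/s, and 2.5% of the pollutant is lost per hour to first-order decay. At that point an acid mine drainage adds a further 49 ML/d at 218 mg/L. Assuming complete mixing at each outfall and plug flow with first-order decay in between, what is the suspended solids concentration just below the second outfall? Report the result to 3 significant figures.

31.0 mg/L

Mixed concentration C = ΣQC/ΣQ = (677.0·18.00 + 81.40·156.0) / 758.4 = 24880/758.4 = 32.81 mg/L; combined flow 758.4 ML/d.
Travel time t = 26.5·1000 / 0.34 = 77940 s = 21.65 h.
2.5%/h lost → k = −ln(1 − 0.025) = 0.02532 h⁻¹.
First-order decay: C = 32.81·exp(−k·t) = 32.81·0.5780 = 18.97 mg/L.
Second outfall: C = (758.4·18.97 + 49.00·218.0)/807.4 = 31.05 mg/L.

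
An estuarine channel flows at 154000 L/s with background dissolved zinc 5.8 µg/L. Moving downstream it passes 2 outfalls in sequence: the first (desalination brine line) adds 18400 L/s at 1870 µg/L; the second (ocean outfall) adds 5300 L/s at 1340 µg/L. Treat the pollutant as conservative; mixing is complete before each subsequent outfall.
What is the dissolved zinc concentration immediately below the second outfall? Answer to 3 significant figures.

After outfall 1: Q = 154000 + 18400 = 172400 L/s; C = (154000·5.800 + 18400·1870)/172400 = 204.8 µg/L.
After outfall 2: Q = 172400 + 5300 = 177700 L/s; C = (172400·204.8 + 5300·1340)/177700 = 238.6 µg/L.

239 µg/L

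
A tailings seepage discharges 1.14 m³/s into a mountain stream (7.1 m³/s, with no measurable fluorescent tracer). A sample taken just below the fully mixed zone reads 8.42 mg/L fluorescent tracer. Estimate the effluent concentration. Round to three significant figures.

60.9 mg/L

Mass balance: 7.100·0 + 1.140·Cₑ = 8.240·8.420
→ Cₑ = (8.240·8.420 − 7.100·0) / 1.140 = 60.86 mg/L.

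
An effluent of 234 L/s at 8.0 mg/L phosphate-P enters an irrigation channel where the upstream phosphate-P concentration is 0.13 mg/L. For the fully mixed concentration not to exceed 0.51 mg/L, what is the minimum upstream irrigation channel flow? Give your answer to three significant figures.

Set C_mix = 0.51: (Q·0.1300 + 234.0·8.000) / (Q + 234.0) = 0.51
→ Q = 234.0·(8.000 − 0.51)/(0.51 − 0.1300) = 4612 L/s.

4610 L/s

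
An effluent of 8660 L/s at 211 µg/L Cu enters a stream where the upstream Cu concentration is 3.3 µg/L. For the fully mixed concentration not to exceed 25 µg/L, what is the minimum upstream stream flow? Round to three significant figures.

Set C_mix = 25: (Q·3.300 + 8660·211.0) / (Q + 8660) = 25
→ Q = 8660·(211.0 − 25)/(25 − 3.300) = 74230 L/s.

74200 L/s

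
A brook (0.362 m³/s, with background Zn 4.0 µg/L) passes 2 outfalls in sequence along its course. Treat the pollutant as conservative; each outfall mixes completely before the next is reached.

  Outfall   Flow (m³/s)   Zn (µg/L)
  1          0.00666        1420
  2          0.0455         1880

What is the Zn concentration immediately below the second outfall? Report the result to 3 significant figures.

233 µg/L

Below outfall 1: Q → 0.3687 m³/s, C = (0.3620·4.000 + 0.006660·1420)/0.3687 = 29.58 µg/L.
Below outfall 2: Q → 0.4142 m³/s, C = (0.3687·29.58 + 0.04550·1880)/0.4142 = 232.9 µg/L.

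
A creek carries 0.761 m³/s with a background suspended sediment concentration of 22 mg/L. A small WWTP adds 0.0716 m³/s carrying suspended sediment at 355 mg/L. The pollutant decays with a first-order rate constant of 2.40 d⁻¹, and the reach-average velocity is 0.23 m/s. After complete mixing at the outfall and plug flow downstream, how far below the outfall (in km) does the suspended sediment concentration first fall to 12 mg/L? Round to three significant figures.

Mixed concentration C = ΣQC/ΣQ = (0.7610·22.00 + 0.07160·355.0) / 0.8326 = 42.16/0.8326 = 50.64 mg/L.
Set 50.64·exp(−k·t) = 12 → t = ln(50.64/12)/k = 51830 s = 14.40 h.
Distance = v·t = 0.23·51830 = 11920 m = 11.92 km.

11.9 km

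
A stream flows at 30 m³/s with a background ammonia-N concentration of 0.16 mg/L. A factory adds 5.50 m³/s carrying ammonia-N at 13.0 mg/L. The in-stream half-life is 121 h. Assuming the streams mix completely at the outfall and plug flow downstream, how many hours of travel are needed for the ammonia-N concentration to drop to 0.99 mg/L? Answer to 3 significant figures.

135 h

After mixing, C = (30.00·0.1600 + 5.500·13.00) / 35.50 = 76.30/35.50 = 2.149 mg/L.
Half-life 121 h → k = ln 2 / 121 = 0.005728 h⁻¹ = 0.1375 d⁻¹.
2.149·exp(−k·t) = 0.99 → t = ln(2.149/0.99)/k = 487200 s = 135.3 h.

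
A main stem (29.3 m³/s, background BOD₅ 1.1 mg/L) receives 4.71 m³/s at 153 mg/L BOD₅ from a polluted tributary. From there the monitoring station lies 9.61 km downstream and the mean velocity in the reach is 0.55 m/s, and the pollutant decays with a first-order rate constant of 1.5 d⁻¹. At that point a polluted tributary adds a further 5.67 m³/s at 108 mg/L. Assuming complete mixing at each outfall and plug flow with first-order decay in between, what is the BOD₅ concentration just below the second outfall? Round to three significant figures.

After mixing, C = (29.30·1.100 + 4.710·153.0) / 34.01 = 752.9/34.01 = 22.14 mg/L; combined flow 34.01 m³/s.
Travel time t = 9.61·1000 / 0.55 = 17470 s = 4.854 h.
First-order decay: C = 22.14·exp(−k·t) = 22.14·0.7383 = 16.34 mg/L.
At the second outfall, C = (34.01·16.34 + 5.670·108.0) / (34.01 + 5.670) = 29.44 mg/L.

29.4 mg/L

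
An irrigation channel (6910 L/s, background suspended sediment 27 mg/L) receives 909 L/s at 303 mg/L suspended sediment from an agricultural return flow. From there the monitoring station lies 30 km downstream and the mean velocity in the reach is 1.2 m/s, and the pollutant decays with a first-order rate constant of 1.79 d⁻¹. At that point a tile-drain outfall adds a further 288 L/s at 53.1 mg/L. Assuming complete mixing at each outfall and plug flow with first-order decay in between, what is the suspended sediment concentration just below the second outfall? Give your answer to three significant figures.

Flow-weighted average: C = (6910·27.00 + 909.0·303.0) / 7819 = 462000/7819 = 59.09 mg/L; combined flow 7819 L/s.
Travel time t = 30·1000 / 1.2 = 25000 s = 6.944 h.
Applying C = C₀e^(−kt): 59.09 × 0.5957 = 35.20 mg/L.
Second outfall: C = (7819·35.20 + 288.0·53.10)/8107 = 35.84 mg/L.

35.8 mg/L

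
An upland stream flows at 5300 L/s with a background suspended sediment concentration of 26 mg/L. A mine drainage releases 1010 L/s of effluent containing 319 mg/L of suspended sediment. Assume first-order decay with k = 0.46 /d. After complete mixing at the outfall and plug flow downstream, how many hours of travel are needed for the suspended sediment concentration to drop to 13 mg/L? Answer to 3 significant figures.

Mixed concentration C = ΣQC/ΣQ = (5300·26.00 + 1010·319.0) / 6310 = 460000/6310 = 72.90 mg/L.
72.90·exp(−k·t) = 13 → t = ln(72.90/13)/k = 323800 s = 89.95 h.

90.0 h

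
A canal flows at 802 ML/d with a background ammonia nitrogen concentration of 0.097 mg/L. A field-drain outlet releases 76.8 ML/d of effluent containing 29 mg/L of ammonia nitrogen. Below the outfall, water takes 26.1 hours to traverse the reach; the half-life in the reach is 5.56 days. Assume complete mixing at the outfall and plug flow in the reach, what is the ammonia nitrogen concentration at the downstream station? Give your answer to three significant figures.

After mixing, C = (802.0·0.09700 + 76.80·29.00) / 878.8 = 2305/878.8 = 2.623 mg/L.
Half-life 5.56 d → k = ln 2 / 5.56 = 0.1247 d⁻¹.
After decay, C = 2.623 × e^(−kt) = 2.623 × 0.8732 = 2.290 mg/L.

2.29 mg/L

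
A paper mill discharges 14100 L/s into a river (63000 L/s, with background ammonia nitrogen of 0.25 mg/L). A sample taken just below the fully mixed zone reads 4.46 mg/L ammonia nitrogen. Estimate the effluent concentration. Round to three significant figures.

23.3 mg/L

Mass balance: 63000·0.2500 + 14100·Cₑ = 77100·4.460
→ Cₑ = (77100·4.460 − 63000·0.2500) / 14100 = 23.27 mg/L.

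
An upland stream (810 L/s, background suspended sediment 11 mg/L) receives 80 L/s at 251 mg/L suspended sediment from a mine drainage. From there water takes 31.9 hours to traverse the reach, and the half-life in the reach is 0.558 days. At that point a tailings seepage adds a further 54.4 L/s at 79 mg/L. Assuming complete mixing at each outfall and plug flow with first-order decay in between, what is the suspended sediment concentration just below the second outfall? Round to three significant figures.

10.4 mg/L

Flow-weighted average: C = (810.0·11.00 + 80.00·251.0) / 890.0 = 28990/890.0 = 32.57 mg/L; combined flow 890.0 L/s.
Half-life 0.558 d → k = ln 2 / 0.558 = 1.242 d⁻¹.
After decay, C = 32.57 × e^(−kt) = 32.57 × 0.1918 = 6.249 mg/L.
Second outfall: C = (890.0·6.249 + 54.40·79.00)/944.4 = 10.44 mg/L.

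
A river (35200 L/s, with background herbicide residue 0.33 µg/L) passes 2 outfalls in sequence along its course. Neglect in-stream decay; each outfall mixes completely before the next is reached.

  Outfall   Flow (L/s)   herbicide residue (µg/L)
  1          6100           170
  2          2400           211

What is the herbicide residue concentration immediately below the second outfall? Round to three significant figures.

Outfall 1: combined Q = 41300 L/s; C = (35200·0.3300 + 6100·170.0)/41300 = 25.39 µg/L.
Outfall 2: combined Q = 43700 L/s; C = (41300·25.39 + 2400·211.0)/43700 = 35.58 µg/L.

35.6 µg/L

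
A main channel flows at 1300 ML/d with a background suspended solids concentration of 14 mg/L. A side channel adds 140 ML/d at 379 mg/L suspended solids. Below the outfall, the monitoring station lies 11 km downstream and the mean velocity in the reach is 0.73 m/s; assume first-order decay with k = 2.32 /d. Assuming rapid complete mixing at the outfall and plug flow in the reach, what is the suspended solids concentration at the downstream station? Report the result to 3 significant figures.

Mixed concentration C = ΣQC/ΣQ = (1300·14.00 + 140.0·379.0) / 1440 = 71260/1440 = 49.49 mg/L.
Travel time t = 11·1000 / 0.73 = 15070 s = 4.186 h.
First-order decay: C = 49.49·exp(−k·t) = 49.49·0.6672 = 33.02 mg/L.

33.0 mg/L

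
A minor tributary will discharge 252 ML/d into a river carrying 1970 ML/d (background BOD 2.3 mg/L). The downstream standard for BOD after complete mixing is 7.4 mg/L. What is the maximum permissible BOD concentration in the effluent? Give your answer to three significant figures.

At the limit, (Qr·Cr + Qe·Cₑ)/(Qr + Qe) = 7.4:
Cₑ = (2222·7.4 − 1970·2.300) / 252.0 = 47.27 mg/L.

47.3 mg/L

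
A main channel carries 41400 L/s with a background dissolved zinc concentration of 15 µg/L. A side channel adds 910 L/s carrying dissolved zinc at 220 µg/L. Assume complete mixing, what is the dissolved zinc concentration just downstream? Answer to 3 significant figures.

After mixing, C = (41400·15.00 + 910.0·220.0) / 42310 = 821200/42310 = 19.41 µg/L.

19.4 µg/L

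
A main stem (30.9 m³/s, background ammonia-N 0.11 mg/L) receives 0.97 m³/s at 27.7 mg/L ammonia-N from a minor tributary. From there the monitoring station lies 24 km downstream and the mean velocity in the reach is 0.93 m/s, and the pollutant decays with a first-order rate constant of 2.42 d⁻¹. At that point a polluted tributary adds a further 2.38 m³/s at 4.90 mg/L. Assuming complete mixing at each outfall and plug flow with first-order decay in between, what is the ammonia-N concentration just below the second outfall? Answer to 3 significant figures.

0.769 mg/L

Mixed concentration C = ΣQC/ΣQ = (30.90·0.1100 + 0.9700·27.70) / 31.87 = 30.27/31.87 = 0.9497 mg/L; combined flow 31.87 m³/s.
Travel time t = 24·1000 / 0.93 = 25810 s = 7.168 h.
After decay, C = 0.9497 × e^(−kt) = 0.9497 × 0.4854 = 0.4610 mg/L.
At the second outfall, C = (31.87·0.4610 + 2.380·4.900) / (31.87 + 2.380) = 0.7694 mg/L.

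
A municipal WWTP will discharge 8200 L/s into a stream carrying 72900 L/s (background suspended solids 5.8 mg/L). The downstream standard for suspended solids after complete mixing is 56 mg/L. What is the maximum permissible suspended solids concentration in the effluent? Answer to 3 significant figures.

502 mg/L

At the limit, (Qr·Cr + Qe·Cₑ)/(Qr + Qe) = 56:
Cₑ = (81100·56 − 72900·5.800) / 8200 = 502.3 mg/L.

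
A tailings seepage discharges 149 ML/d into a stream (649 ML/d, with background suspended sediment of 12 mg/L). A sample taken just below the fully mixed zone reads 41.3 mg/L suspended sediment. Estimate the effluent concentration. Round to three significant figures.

Mass balance: 649.0·12.00 + 149.0·Cₑ = 798.0·41.30
→ Cₑ = (798.0·41.30 − 649.0·12.00) / 149.0 = 168.9 mg/L.

169 mg/L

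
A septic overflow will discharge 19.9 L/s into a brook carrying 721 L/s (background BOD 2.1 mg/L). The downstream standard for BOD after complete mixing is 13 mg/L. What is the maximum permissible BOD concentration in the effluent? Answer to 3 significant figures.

408 mg/L

At the limit, (Qr·Cr + Qe·Cₑ)/(Qr + Qe) = 13:
Cₑ = (740.9·13 − 721.0·2.100) / 19.90 = 407.9 mg/L.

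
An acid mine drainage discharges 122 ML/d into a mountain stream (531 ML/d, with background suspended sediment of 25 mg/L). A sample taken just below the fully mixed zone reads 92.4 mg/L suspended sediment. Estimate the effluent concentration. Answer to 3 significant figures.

Mass balance: 531.0·25.00 + 122.0·Cₑ = 653.0·92.40
→ Cₑ = (653.0·92.40 − 531.0·25.00) / 122.0 = 385.8 mg/L.

386 mg/L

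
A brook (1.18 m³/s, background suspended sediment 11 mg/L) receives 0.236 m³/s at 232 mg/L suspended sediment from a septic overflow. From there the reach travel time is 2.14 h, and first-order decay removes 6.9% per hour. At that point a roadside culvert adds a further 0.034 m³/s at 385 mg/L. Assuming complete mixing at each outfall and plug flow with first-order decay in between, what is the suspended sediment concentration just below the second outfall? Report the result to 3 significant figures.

Flow-weighted average: C = (1.180·11.00 + 0.2360·232.0) / 1.416 = 67.73/1.416 = 47.83 mg/L; combined flow 1.416 m³/s.
6.9%/h lost → k = −ln(1 − 0.069) = 0.07150 h⁻¹.
First-order decay: C = 47.83·exp(−k·t) = 47.83·0.8581 = 41.05 mg/L.
Second outfall: C = (1.416·41.05 + 0.03400·385.0)/1.450 = 49.11 mg/L.

49.1 mg/L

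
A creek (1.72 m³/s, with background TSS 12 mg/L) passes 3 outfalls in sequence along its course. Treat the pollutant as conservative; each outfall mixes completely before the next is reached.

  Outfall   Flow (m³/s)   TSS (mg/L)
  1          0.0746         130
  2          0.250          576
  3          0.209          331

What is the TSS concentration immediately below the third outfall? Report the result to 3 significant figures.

108 mg/L

After outfall 1: Q = 1.720 + 0.07460 = 1.795 m³/s; C = (1.720·12.00 + 0.07460·130.0)/1.795 = 16.91 mg/L.
After outfall 2: Q = 1.795 + 0.2500 = 2.045 m³/s; C = (1.795·16.91 + 0.2500·576.0)/2.045 = 85.27 mg/L.
After outfall 3: Q = 2.045 + 0.2090 = 2.254 m³/s; C = (2.045·85.27 + 0.2090·331.0)/2.254 = 108.1 mg/L.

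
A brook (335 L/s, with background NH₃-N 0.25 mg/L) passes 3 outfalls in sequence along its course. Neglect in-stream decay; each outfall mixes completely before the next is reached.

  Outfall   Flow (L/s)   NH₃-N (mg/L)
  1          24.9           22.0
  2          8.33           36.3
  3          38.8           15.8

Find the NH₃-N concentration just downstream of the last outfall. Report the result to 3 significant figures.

3.80 mg/L

After outfall 1: Q = 335.0 + 24.90 = 359.9 L/s; C = (335.0·0.2500 + 24.90·22.00)/359.9 = 1.755 mg/L.
After outfall 2: Q = 359.9 + 8.330 = 368.2 L/s; C = (359.9·1.755 + 8.330·36.30)/368.2 = 2.536 mg/L.
After outfall 3: Q = 368.2 + 38.80 = 407.0 L/s; C = (368.2·2.536 + 38.80·15.80)/407.0 = 3.801 mg/L.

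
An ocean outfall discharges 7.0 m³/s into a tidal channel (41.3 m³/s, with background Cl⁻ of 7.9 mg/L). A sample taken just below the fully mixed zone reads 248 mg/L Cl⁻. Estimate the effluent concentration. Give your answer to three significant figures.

Mass balance: 41.30·7.900 + 7.000·Cₑ = 48.30·248.0
→ Cₑ = (48.30·248.0 − 41.30·7.900) / 7.000 = 1665 mg/L.

1660 mg/L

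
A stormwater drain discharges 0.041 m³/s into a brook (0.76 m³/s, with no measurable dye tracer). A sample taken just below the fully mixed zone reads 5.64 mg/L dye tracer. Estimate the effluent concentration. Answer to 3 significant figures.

110 mg/L

Mass balance: 0.7600·0 + 0.04100·Cₑ = 0.8010·5.640
→ Cₑ = (0.8010·5.640 − 0.7600·0) / 0.04100 = 110.2 mg/L.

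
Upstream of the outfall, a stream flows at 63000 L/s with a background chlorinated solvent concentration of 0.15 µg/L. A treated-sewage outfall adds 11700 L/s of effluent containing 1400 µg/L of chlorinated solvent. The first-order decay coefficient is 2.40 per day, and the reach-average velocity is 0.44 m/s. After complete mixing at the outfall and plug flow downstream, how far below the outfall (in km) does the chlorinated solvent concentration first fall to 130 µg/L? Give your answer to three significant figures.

After mixing, C = (63000·0.1500 + 11700·1400) / 74700 = 16390000/74700 = 219.4 µg/L.
Set 219.4·exp(−k·t) = 130 → t = ln(219.4/130)/k = 18840 s = 5.234 h.
Distance = v·t = 0.44·18840 = 8290 m = 8.290 km.

8.29 km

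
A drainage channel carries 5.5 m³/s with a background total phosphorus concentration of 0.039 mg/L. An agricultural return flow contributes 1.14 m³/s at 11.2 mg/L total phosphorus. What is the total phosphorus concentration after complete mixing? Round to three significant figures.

Mass balance: C = (5.500·0.03900 + 1.140·11.20) / 6.640 = 12.98/6.640 = 1.955 mg/L.

1.96 mg/L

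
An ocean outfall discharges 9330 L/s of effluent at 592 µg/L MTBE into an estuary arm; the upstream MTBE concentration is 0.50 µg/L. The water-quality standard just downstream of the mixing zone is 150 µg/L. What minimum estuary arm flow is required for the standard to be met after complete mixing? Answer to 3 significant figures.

27600 L/s

Set C_mix = 150: (Q·0.5000 + 9330·592.0) / (Q + 9330) = 150
→ Q = 9330·(592.0 − 150)/(150 − 0.5000) = 27580 L/s.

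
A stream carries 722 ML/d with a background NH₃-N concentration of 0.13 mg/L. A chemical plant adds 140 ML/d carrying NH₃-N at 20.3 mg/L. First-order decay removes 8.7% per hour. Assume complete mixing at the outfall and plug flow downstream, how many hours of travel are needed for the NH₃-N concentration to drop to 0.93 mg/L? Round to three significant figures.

14.3 h

After mixing, C = (722.0·0.1300 + 140.0·20.30) / 862.0 = 2936/862.0 = 3.406 mg/L.
8.7%/h lost → k = −ln(1 − 0.087) = 0.09102 h⁻¹.
3.406·exp(−k·t) = 0.93 → t = ln(3.406/0.93)/k = 51340 s = 14.26 h.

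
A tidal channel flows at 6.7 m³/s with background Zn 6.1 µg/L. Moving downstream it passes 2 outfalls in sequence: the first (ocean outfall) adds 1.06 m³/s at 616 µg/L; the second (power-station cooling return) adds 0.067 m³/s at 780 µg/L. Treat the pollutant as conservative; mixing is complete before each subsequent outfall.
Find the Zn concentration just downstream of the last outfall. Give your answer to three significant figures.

95.3 µg/L

Below outfall 1: Q → 7.760 m³/s, C = (6.700·6.100 + 1.060·616.0)/7.760 = 89.41 µg/L.
Below outfall 2: Q → 7.827 m³/s, C = (7.760·89.41 + 0.06700·780.0)/7.827 = 95.32 µg/L.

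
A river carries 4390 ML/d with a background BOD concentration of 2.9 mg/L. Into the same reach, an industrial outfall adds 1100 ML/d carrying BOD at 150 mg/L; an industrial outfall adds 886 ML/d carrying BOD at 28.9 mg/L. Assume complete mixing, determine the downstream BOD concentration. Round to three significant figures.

31.9 mg/L

After mixing, C = (4390·2.900 + 1100·150.0 + 886.0·28.90) / 6376 = 203300/6376 = 31.89 mg/L.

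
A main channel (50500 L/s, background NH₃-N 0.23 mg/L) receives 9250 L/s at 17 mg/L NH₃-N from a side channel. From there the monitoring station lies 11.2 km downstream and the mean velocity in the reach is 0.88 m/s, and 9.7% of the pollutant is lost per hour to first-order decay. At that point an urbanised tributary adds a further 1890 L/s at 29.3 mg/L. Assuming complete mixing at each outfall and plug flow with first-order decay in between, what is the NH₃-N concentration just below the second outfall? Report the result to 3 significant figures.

Conservation of mass: C = (50500·0.2300 + 9250·17.00) / 59750 = 168900/59750 = 2.826 mg/L; combined flow 59750 L/s.
Travel time t = 11.2·1000 / 0.88 = 12730 s = 3.535 h.
9.7%/h lost → k = −ln(1 − 0.097) = 0.1020 h⁻¹.
Decay over the reach: 2.826·exp(−kt) = 2.826·0.6972 = 1.970 mg/L.
Second outfall: C = (59750·1.970 + 1890·29.30)/61640 = 2.808 mg/L.

2.81 mg/L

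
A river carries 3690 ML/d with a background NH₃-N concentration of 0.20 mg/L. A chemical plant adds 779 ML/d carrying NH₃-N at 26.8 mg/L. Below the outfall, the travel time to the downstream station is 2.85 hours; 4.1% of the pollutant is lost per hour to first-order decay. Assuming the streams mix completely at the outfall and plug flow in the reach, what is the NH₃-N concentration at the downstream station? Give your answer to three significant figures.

Mass balance: C = (3690·0.2000 + 779.0·26.80) / 4469 = 21620/4469 = 4.837 mg/L.
4.1%/h lost → k = −ln(1 − 0.041) = 0.04186 h⁻¹.
After decay, C = 4.837 × e^(−kt) = 4.837 × 0.8875 = 4.293 mg/L.

4.29 mg/L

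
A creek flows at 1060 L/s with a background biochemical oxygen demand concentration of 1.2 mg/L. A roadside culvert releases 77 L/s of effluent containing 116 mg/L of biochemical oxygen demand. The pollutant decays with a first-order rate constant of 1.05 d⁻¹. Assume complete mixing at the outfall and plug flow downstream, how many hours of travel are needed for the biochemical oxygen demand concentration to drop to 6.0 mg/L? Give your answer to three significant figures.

9.20 h

Mass balance: C = (1060·1.200 + 77.00·116.0) / 1137 = 10200/1137 = 8.974 mg/L.
8.974·exp(−k·t) = 6.0 → t = ln(8.974/6.0)/k = 33130 s = 9.203 h.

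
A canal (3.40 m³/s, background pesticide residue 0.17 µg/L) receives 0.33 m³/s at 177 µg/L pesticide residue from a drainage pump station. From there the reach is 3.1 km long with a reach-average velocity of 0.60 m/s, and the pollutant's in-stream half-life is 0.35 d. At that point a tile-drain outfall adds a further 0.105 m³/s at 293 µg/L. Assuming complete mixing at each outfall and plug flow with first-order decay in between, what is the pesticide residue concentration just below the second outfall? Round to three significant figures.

Mass balance: C = (3.400·0.1700 + 0.3300·177.0) / 3.730 = 58.99/3.730 = 15.81 µg/L; combined flow 3.730 m³/s.
Travel time t = 3.1·1000 / 0.60 = 5167 s = 1.435 h.
Half-life 0.35 d → k = ln 2 / 0.35 = 1.980 d⁻¹.
Applying C = C₀e^(−kt): 15.81 × 0.8883 = 14.05 µg/L.
Second outfall: C = (3.730·14.05 + 0.1050·293.0)/3.835 = 21.69 µg/L.

21.7 µg/L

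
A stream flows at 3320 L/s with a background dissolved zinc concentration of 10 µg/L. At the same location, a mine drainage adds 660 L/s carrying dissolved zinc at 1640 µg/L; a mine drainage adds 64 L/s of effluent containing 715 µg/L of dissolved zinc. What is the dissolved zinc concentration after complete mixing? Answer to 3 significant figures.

Conservation of mass: C = (3320·10.00 + 660.0·1640 + 64.00·715.0) / 4044 = 1161000/4044 = 287.2 µg/L.

287 µg/L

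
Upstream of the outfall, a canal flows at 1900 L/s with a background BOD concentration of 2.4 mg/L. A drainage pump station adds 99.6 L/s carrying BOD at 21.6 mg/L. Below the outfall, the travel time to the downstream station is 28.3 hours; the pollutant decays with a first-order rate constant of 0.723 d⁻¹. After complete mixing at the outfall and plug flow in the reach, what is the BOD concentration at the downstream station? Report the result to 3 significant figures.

1.43 mg/L

After mixing, C = (1900·2.400 + 99.60·21.60) / 2000 = 6711/2000 = 3.356 mg/L.
Applying C = C₀e^(−kt): 3.356 × 0.4263 = 1.431 mg/L.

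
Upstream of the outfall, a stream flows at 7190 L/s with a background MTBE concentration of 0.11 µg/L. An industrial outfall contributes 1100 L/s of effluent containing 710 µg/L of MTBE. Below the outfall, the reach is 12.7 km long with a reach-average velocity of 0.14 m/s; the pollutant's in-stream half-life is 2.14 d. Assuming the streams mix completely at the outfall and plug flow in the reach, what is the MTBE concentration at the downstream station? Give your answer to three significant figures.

67.1 µg/L

Mass balance: C = (7190·0.1100 + 1100·710.0) / 8290 = 781800/8290 = 94.31 µg/L.
Travel time t = 12.7·1000 / 0.14 = 90710 s = 25.20 h.
Half-life 2.14 d → k = ln 2 / 2.14 = 0.3239 d⁻¹.
First-order decay: C = 94.31·exp(−k·t) = 94.31·0.7117 = 67.12 µg/L.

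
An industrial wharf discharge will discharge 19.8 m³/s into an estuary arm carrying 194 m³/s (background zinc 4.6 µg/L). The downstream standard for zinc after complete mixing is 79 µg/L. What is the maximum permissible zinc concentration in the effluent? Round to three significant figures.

808 µg/L

At the limit, (Qr·Cr + Qe·Cₑ)/(Qr + Qe) = 79:
Cₑ = (213.8·79 − 194.0·4.600) / 19.80 = 808.0 µg/L.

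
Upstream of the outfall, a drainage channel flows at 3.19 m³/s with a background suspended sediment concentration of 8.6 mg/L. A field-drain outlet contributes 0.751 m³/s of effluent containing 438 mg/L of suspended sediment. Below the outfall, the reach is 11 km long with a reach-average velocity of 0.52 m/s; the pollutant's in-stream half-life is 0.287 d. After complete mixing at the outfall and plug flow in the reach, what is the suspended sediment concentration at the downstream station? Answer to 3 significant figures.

Mass balance: C = (3.190·8.600 + 0.7510·438.0) / 3.941 = 356.4/3.941 = 90.43 mg/L.
Travel time t = 11·1000 / 0.52 = 21150 s = 5.876 h.
Half-life 0.287 d → k = ln 2 / 0.287 = 2.415 d⁻¹.
Decay over the reach: 90.43·exp(−kt) = 90.43·0.5536 = 50.06 mg/L.

50.1 mg/L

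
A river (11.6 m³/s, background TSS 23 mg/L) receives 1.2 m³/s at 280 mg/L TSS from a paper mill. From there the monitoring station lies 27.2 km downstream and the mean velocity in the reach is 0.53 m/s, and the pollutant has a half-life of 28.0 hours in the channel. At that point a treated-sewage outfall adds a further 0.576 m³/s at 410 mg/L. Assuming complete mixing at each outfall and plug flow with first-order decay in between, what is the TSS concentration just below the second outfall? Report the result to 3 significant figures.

Mixed concentration C = ΣQC/ΣQ = (11.60·23.00 + 1.200·280.0) / 12.80 = 602.8/12.80 = 47.09 mg/L; combined flow 12.80 m³/s.
Travel time t = 27.2·1000 / 0.53 = 51320 s = 14.26 h.
Half-life 28.0 h → k = ln 2 / 28.0 = 0.02476 h⁻¹ = 0.5941 d⁻¹.
First-order decay: C = 47.09·exp(−k·t) = 47.09·0.7026 = 33.09 mg/L.
At the second outfall, C = (12.80·33.09 + 0.5760·410.0) / (12.80 + 0.5760) = 49.32 mg/L.

49.3 mg/L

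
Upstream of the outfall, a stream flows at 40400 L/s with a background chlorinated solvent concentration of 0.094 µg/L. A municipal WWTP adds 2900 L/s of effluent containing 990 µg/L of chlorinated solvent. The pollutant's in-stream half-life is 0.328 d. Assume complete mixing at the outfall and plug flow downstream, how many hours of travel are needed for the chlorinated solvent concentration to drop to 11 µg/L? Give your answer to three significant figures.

Mixed concentration C = ΣQC/ΣQ = (40400·0.09400 + 2900·990.0) / 43300 = 2875000/43300 = 66.39 µg/L.
Half-life 0.328 d → k = ln 2 / 0.328 = 2.113 d⁻¹.
66.39·exp(−k·t) = 11 → t = ln(66.39/11)/k = 73500 s = 20.42 h.

20.4 h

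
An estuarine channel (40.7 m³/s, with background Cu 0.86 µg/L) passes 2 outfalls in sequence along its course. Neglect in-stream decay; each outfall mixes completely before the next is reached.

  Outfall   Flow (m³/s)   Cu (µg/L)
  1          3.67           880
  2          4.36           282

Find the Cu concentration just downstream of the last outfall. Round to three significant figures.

92.2 µg/L

Outfall 1: combined Q = 44.37 m³/s; C = (40.70·0.8600 + 3.670·880.0)/44.37 = 73.58 µg/L.
Outfall 2: combined Q = 48.73 m³/s; C = (44.37·73.58 + 4.360·282.0)/48.73 = 92.22 µg/L.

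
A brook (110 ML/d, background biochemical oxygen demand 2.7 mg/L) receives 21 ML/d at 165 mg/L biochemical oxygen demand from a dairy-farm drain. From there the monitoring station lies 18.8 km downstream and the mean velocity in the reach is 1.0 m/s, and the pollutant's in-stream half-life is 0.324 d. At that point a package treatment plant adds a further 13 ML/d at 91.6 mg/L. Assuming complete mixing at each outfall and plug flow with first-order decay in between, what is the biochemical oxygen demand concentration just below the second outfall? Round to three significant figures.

24.7 mg/L

Conservation of mass: C = (110.0·2.700 + 21.00·165.0) / 131.0 = 3762/131.0 = 28.72 mg/L; combined flow 131.0 ML/d.
Travel time t = 18.8·1000 / 1.0 = 18800 s = 5.222 h.
Half-life 0.324 d → k = ln 2 / 0.324 = 2.139 d⁻¹.
After decay, C = 28.72 × e^(−kt) = 28.72 × 0.6278 = 18.03 mg/L.
Second outfall: C = (131.0·18.03 + 13.00·91.60)/144.0 = 24.67 mg/L.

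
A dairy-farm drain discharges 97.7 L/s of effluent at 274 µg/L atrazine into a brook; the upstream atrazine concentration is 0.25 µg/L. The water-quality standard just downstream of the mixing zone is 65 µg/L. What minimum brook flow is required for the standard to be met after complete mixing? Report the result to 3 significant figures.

Set C_mix = 65: (Q·0.2500 + 97.70·274.0) / (Q + 97.70) = 65
→ Q = 97.70·(274.0 − 65)/(65 − 0.2500) = 315.4 L/s.

315 L/s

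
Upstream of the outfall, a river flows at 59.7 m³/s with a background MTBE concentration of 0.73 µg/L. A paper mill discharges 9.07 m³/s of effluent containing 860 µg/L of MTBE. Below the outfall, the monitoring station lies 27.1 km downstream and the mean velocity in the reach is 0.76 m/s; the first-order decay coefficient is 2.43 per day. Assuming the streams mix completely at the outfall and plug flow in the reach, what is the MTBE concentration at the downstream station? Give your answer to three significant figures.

After mixing, C = (59.70·0.7300 + 9.070·860.0) / 68.77 = 7844/68.77 = 114.1 µg/L.
Travel time t = 27.1·1000 / 0.76 = 35660 s = 9.905 h.
Decay over the reach: 114.1·exp(−kt) = 114.1·0.3668 = 41.84 µg/L.

41.8 µg/L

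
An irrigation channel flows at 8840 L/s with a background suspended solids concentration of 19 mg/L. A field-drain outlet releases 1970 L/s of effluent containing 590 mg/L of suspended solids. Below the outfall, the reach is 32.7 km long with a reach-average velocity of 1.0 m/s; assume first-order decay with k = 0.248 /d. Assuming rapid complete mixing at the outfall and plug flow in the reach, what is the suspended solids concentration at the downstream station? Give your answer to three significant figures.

112 mg/L

Conservation of mass: C = (8840·19.00 + 1970·590.0) / 10810 = 1330000/10810 = 123.1 mg/L.
Travel time t = 32.7·1000 / 1.0 = 32700 s = 9.083 h.
Decay over the reach: 123.1·exp(−kt) = 123.1·0.9104 = 112.0 mg/L.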